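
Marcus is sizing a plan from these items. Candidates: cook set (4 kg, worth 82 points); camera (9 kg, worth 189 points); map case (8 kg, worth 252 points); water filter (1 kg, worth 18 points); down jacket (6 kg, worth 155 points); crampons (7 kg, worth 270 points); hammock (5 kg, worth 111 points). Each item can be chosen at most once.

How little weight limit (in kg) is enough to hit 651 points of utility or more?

Minimise kg subject to total utility ≥ 651.
Taking map case + down jacket + crampons gives 677 (≥ 651) for 21 kg.
Below 21 kg the best achievable stays under 651.

21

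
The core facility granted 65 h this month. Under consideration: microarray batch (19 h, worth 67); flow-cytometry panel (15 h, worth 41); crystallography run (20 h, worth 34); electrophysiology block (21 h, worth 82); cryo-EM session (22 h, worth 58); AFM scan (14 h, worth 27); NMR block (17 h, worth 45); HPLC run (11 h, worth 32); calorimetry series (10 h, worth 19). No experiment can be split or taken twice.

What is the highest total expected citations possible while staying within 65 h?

209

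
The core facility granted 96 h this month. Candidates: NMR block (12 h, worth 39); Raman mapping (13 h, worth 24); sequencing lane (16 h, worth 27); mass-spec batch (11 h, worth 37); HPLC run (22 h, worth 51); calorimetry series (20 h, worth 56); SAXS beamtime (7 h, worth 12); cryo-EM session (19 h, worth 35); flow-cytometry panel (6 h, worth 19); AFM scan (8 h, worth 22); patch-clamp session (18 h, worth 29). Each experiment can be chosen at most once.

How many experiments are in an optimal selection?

7

The maximum expected citations within 96 h is 251.
For example NMR block + sequencing lane + mass-spec batch + HPLC run + calorimetry series + flow-cytometry panel + AFM scan achieves it, using 95 h.
Every optimal selection uses 7 experiments.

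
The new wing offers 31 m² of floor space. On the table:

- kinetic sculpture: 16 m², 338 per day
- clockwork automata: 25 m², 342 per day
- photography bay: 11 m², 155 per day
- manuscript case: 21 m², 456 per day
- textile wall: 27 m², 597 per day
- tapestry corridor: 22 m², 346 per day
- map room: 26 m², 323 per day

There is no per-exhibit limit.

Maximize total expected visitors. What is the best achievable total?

597

By expected visitors per m²: textile wall 22.11, manuscript case 21.71, kinetic sculpture 21.12 lead.
Taking textile wall: 27 m² used, 597 in expected visitors.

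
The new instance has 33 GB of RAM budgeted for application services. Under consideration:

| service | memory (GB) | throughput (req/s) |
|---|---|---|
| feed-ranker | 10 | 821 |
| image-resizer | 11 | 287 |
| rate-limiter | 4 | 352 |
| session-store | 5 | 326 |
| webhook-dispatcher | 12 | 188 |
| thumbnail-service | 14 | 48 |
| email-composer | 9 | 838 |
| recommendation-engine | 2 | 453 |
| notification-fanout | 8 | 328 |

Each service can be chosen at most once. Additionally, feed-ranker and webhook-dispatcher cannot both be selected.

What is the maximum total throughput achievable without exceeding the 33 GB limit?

2792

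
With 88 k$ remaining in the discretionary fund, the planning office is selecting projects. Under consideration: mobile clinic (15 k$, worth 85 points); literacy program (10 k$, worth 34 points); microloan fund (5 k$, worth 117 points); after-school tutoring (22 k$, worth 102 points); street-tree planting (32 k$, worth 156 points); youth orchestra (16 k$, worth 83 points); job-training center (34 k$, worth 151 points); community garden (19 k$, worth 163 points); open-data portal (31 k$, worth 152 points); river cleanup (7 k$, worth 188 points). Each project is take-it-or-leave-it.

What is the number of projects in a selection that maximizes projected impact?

6

The maximum projected impact within 88 k$ is 743.
For example mobile clinic + literacy program + microloan fund + street-tree planting + community garden + river cleanup achieves it, using 88 k$.
Any selection reaching 743 contains exactly 6 projects.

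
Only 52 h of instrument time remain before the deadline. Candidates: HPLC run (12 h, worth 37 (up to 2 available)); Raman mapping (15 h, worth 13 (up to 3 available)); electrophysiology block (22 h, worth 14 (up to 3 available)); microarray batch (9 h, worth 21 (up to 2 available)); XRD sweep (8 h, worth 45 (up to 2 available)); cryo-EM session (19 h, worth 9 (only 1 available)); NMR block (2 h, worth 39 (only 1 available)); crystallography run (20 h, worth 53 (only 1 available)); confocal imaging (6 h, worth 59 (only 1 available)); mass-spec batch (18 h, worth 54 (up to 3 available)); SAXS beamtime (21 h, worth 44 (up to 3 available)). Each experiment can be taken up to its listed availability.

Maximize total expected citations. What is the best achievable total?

A density-first pass picks 2×HPLC run + 2×XRD sweep + NMR block + confocal imaging — 262 at 48 h.
The 24 h tied up in 2×HPLC run is better spent on microarray batch + mass-spec batch — total rises to 263 (51 h).
No other feasible combination exceeds 263.

263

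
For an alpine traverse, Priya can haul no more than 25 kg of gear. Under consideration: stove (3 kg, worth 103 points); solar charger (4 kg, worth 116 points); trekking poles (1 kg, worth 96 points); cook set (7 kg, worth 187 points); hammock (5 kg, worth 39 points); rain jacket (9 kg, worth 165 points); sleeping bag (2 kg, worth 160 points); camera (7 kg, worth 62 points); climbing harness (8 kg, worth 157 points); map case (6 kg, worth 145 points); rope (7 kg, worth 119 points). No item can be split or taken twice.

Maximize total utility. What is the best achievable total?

Ranking by ratio (utility/kg): trekking poles 96.00, sleeping bag 80.00, stove 34.33.
A density-first pass picks stove + solar charger + trekking poles + cook set + sleeping bag + map case — 807 at 23 kg.
The 6 kg tied up in map case is better spent on climbing harness — total rises to 819 (25 kg).
An exhaustive check of the 2048 subsets confirms 819.

819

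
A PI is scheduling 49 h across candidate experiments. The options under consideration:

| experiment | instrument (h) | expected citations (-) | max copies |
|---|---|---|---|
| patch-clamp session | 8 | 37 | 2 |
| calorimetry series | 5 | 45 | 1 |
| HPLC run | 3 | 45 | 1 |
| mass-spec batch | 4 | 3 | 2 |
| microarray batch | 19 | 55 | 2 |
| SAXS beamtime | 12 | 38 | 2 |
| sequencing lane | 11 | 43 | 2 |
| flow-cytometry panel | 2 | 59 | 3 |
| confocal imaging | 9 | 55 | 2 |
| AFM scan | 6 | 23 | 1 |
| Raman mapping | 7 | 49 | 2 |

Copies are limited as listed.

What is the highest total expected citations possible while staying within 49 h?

By expected citations per h: flow-cytometry panel 29.50, HPLC run 15.00, calorimetry series 9.00, Raman mapping 7.00 lead.
Taking calorimetry series + HPLC run + 3×flow-cytometry panel + 2×confocal imaging + 2×Raman mapping: 46 h used, 475 in expected citations.
Nothing else within 49 h beats 475.

475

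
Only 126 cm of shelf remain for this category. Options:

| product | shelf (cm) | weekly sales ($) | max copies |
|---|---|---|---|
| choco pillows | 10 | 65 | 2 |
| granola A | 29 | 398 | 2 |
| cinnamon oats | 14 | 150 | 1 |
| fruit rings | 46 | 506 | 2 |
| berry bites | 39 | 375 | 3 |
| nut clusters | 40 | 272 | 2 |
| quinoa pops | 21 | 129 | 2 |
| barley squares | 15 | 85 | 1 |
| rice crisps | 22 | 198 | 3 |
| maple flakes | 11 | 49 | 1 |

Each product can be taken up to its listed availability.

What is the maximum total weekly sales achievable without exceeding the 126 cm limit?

1500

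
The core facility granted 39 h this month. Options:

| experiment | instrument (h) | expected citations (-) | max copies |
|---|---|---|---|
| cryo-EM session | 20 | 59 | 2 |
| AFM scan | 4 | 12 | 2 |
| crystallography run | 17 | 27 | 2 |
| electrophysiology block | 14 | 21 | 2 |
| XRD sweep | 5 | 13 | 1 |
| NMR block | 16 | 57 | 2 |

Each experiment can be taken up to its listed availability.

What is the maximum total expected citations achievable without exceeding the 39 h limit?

127

The ratio heuristic lands on AFM scan + 2×NMR block (126) but leaves 3 h idle.
The 4 h tied up in AFM scan is better spent on XRD sweep — total rises to 127 (37 h).
That's the maximum — no swap from here does better than 127.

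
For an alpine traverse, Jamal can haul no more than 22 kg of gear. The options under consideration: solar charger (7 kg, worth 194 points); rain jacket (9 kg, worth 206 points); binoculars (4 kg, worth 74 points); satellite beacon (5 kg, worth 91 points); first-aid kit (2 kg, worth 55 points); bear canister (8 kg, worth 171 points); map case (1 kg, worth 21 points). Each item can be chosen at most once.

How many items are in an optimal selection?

4

The maximum utility within 22 kg is 529.
For example solar charger + rain jacket + binoculars + first-aid kit achieves it, using 22 kg.
Every optimal selection uses 4 items.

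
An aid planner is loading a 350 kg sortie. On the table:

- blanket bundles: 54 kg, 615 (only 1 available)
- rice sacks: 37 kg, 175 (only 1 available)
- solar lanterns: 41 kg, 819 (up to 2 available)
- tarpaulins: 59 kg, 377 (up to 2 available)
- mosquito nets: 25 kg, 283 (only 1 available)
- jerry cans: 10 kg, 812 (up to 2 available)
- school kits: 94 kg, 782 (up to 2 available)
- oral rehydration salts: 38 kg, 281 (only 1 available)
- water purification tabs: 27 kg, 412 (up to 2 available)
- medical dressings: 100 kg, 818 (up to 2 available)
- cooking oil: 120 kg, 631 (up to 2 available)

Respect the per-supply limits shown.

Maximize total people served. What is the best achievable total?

A density-first pass picks blanket bundles + 2×solar lanterns + mosquito nets + 2×jerry cans + school kits + 2×water purification tabs — 5766 at 329 kg.
Replace school kits with medical dressings: the trade gains 36 net, giving 5802 at 335 kg.
That's the maximum — no swap from here does better than 5802.

5802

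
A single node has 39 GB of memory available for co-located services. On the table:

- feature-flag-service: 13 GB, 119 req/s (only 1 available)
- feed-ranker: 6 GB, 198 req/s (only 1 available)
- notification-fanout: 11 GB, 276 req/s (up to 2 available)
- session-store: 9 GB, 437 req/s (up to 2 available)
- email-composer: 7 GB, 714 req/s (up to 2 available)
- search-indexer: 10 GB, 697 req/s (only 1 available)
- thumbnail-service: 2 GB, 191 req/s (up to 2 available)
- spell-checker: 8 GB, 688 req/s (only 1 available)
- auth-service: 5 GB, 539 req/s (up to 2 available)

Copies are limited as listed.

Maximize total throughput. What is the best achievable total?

3585

The ratio heuristic lands on 2×email-composer + 2×thumbnail-service + spell-checker + 2×auth-service (3576) but leaves 3 GB idle.
The 8 GB tied up in spell-checker is better spent on search-indexer — total rises to 3585 (38 GB).
That's the maximum — no swap from here does better than 3585.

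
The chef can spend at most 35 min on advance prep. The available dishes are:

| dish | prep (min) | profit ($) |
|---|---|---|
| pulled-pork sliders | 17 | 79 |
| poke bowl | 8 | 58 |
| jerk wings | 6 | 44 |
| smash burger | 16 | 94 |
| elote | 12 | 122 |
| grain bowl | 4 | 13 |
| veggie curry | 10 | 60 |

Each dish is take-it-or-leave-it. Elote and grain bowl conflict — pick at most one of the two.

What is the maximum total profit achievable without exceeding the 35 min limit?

Taking jerk wings + smash burger + elote: 34 min used, 260 in profit.
Next best is pulled-pork sliders + jerk wings + elote at 245 (35 min) — short by 15.

260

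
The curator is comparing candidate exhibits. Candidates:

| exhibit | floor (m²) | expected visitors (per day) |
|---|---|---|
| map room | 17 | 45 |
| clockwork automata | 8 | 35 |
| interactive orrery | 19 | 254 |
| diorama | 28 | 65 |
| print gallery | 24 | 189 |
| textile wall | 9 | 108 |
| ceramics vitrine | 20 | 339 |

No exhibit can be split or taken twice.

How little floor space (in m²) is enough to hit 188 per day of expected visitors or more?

Need the lightest bundle worth ≥ 188.
interactive orrery reaches 254 using 19 m².
Any bundle with less than 19 m² falls short of 188.

19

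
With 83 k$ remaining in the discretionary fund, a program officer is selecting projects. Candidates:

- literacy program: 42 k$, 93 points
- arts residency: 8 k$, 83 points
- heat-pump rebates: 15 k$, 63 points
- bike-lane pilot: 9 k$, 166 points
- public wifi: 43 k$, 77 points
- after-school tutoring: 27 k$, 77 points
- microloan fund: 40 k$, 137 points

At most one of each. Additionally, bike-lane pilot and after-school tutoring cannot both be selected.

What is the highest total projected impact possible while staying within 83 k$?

449

By projected impact per k$: bike-lane pilot 18.44, arts residency 10.38, heat-pump rebates 4.20, microloan fund 3.42 lead.
The ratio ordering already packs tightly: arts residency + heat-pump rebates + bike-lane pilot + microloan fund, 72 k$, 449.
Runner-up literacy program + arts residency + heat-pump rebates + bike-lane pilot tops out at 405.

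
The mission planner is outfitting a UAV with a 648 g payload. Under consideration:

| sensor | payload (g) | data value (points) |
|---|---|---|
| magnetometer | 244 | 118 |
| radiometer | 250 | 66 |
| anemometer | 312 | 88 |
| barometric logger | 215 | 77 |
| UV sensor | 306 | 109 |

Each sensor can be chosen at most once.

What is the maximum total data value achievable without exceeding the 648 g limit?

227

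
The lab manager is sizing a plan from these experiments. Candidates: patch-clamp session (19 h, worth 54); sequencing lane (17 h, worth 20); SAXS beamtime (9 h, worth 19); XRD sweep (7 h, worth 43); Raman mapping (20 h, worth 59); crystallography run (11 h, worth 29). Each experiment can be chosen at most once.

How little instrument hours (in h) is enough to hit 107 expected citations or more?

Need the lightest bundle worth ≥ 107.
patch-clamp session + SAXS beamtime + XRD sweep reaches 116 using 35 h.
Any bundle with less than 35 h falls short of 107.

35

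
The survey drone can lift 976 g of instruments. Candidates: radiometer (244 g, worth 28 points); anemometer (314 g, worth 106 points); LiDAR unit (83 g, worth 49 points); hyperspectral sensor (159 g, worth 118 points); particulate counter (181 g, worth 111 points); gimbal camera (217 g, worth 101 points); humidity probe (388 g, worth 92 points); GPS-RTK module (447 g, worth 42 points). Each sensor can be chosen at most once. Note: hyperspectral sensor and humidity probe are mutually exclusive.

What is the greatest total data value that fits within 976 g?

485

The ratio ordering already packs tightly: anemometer + LiDAR unit + hyperspectral sensor + particulate counter + gimbal camera, 954 g, 485.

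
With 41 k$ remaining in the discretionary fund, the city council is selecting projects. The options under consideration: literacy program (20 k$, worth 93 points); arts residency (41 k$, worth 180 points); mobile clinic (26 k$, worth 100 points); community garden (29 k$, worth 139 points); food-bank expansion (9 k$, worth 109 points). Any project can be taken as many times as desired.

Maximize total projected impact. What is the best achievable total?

436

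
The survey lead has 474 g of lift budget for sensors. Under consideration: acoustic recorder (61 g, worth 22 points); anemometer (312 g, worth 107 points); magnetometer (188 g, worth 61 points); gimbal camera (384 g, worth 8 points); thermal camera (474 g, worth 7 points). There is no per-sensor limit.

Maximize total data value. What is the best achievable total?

154

Taking 7×acoustic recorder: 427 g used, 154 in data value.
That's the maximum — no swap from here does better than 154.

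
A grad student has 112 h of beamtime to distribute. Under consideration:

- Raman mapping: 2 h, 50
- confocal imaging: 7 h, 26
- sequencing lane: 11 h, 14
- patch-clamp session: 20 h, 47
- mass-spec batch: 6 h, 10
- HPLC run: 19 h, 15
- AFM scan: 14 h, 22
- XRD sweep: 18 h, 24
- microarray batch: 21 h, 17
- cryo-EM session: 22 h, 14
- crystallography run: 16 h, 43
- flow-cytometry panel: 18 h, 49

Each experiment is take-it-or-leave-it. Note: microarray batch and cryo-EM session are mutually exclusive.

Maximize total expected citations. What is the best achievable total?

285

Best packing: Raman mapping + confocal imaging + sequencing lane + patch-clamp session + mass-spec batch + AFM scan + XRD sweep + crystallography run + flow-cytometry panel — 112 h, 285 total.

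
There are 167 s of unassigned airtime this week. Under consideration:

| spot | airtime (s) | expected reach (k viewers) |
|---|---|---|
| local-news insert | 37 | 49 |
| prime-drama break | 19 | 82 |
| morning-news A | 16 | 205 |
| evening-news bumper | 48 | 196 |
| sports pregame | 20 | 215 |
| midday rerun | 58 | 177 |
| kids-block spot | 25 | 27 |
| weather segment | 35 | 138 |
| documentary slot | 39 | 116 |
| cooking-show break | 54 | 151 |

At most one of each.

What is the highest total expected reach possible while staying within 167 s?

875

By expected reach per s: morning-news A 12.81, sports pregame 10.75, prime-drama break 4.32 lead.
Filling by ratio: prime-drama break + morning-news A + evening-news bumper + sports pregame + kids-block spot + weather segment for 863, with 4 s left unused.
Replace kids-block spot and weather segment with midday rerun: the trade gains 12 net, giving 875 at 161 s.
Runner-up morning-news A + evening-news bumper + sports pregame + weather segment + documentary slot tops out at 870.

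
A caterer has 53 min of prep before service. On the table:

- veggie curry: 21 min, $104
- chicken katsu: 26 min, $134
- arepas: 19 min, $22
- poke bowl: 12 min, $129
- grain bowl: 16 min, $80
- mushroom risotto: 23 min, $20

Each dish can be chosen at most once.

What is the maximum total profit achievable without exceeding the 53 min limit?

313

By profit per min: poke bowl 10.75, chicken katsu 5.15, grain bowl 5.00, veggie curry 4.95 lead.
Greedy by ratio would take chicken katsu + poke bowl: 38 min used, total 263.
The 26 min tied up in chicken katsu is better spent on veggie curry + grain bowl — total rises to 313 (49 min).
That's the maximum — no swap from here does better than 313.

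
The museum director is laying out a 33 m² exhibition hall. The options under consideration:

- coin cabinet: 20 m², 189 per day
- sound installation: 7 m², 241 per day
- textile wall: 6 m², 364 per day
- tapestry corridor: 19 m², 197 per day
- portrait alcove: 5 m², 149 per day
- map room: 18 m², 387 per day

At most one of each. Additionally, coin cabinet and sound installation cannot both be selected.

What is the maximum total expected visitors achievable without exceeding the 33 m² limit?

Density check — textile wall 60.67, sound installation 34.43, portrait alcove 29.80, map room 21.50 are the best per m².
Filling by ratio: sound installation + textile wall + portrait alcove for 754, with 15 m² left unused.
Replace portrait alcove with map room: the trade gains 238 net, giving 992 at 31 m².

992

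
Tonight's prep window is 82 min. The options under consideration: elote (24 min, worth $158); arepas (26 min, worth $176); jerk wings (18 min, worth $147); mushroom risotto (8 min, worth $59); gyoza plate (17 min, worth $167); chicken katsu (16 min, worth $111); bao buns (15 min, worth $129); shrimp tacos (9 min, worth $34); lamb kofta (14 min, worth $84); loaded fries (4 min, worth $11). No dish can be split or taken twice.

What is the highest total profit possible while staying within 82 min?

660

A density-first pass picks jerk wings + mushroom risotto + gyoza plate + chicken katsu + bao buns + loaded fries — 624 at 78 min.
Replace chicken katsu and loaded fries with elote: the trade gains 36 net, giving 660 at 82 min.
Runner-up arepas + mushroom risotto + gyoza plate + chicken katsu + bao buns tops out at 642.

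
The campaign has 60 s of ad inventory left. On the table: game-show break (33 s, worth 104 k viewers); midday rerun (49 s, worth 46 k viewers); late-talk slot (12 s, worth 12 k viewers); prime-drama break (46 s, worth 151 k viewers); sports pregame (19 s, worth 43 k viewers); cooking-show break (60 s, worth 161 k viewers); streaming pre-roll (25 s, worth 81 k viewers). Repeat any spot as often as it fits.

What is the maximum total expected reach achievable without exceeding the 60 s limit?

Greedy by ratio would take late-talk slot + prime-drama break: 58 s used, total 163.
Replace late-talk slot and prime-drama break with game-show break + streaming pre-roll: the trade gains 22 net, giving 185 at 58 s.

185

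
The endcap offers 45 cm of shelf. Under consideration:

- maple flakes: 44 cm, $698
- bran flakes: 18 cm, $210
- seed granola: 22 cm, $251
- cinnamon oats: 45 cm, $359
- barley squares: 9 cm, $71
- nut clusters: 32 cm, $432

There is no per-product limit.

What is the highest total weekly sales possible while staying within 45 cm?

698

Best packing: maple flakes — 44 cm, 698 total.
That's the maximum — no swap from here does better than 698.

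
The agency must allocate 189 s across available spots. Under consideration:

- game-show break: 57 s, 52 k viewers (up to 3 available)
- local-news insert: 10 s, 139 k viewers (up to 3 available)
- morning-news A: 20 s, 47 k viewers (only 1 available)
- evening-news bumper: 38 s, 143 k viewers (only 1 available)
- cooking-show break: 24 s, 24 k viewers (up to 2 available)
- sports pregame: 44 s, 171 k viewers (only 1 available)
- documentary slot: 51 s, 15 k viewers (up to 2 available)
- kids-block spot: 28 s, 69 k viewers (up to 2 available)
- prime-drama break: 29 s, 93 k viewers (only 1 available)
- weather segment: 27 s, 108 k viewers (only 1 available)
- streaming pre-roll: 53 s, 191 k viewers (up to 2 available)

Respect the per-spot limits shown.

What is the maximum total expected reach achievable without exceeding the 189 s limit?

A density-first pass picks 3×local-news insert + morning-news A + evening-news bumper + sports pregame + prime-drama break + weather segment — 979 at 188 s.
The 58 s tied up in morning-news A and evening-news bumper is better spent on streaming pre-roll — total rises to 980 (183 s).
That's the maximum — no swap from here does better than 980.

980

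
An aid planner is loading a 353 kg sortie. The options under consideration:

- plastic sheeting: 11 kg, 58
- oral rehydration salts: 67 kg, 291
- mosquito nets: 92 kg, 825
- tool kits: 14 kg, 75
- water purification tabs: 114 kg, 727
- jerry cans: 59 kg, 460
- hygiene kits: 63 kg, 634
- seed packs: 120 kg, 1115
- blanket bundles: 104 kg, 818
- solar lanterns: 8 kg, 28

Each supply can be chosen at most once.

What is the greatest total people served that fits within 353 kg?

Ranking by ratio (people served/kg): hygiene kits 10.06, seed packs 9.29, mosquito nets 8.97.
A density-first pass picks mosquito nets + tool kits + jerry cans + hygiene kits + seed packs — 3109 at 348 kg.
Dropping tool kits frees 14 kg; slotting in plastic sheeting + solar lanterns (19 kg) lifts the total to 3120 at 353 kg.
Next best is mosquito nets + tool kits + jerry cans + hygiene kits + seed packs at 3109 (348 kg) — short by 11.

3120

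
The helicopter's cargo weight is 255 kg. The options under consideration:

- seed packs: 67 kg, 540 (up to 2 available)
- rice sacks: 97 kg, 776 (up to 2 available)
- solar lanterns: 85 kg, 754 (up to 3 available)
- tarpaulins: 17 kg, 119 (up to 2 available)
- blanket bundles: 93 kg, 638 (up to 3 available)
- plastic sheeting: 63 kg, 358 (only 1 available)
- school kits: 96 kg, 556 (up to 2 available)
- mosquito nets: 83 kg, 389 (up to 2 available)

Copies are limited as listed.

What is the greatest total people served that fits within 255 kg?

2262

By people served per kg: solar lanterns 8.87, seed packs 8.06, rice sacks 8.00, tarpaulins 7.00 lead.
Taking 3×solar lanterns: 255 kg used, 2262 in people served.
No other feasible combination exceeds 2262.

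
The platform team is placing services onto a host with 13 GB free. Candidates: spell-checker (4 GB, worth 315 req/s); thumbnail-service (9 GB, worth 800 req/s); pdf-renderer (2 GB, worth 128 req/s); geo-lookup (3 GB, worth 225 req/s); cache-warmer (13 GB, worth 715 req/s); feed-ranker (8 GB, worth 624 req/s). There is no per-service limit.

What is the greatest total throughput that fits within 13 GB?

1115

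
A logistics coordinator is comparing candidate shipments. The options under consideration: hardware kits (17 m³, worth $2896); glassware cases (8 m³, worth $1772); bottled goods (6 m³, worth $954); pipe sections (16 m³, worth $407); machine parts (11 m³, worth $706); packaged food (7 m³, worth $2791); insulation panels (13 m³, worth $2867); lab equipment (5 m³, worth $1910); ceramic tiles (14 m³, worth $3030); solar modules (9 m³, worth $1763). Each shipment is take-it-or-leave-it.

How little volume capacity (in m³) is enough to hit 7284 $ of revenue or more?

Look for the lowest-volume combination reaching 7284.
Taking packaged food + insulation panels + lab equipment gives 7568 (≥ 7284) for 25 m³.
No combination under 25 m³ hits 7284.

25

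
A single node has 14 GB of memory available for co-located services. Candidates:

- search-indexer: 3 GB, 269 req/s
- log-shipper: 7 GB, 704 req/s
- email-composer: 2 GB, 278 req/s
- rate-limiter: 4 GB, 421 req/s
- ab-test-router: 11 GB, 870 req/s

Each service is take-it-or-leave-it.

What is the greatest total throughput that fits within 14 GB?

Ranking by ratio (throughput/GB): email-composer 139.00, rate-limiter 105.25, log-shipper 100.57, search-indexer 89.67.
Taking log-shipper + email-composer + rate-limiter: 13 GB used, 1403 in throughput.
That's the maximum — no swap from here does better than 1403.

1403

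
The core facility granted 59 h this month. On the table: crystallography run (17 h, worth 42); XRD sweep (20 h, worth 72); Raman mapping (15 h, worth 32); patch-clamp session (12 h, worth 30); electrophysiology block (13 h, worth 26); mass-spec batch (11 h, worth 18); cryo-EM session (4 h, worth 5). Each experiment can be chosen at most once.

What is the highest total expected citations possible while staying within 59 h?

152

Ranking by ratio (expected citations/h): XRD sweep 3.60, patch-clamp session 2.50, crystallography run 2.47, Raman mapping 2.13.
Greedy by ratio would take crystallography run + XRD sweep + patch-clamp session + cryo-EM session: 53 h used, total 149.
The 21 h tied up in crystallography run and cryo-EM session is better spent on Raman mapping + mass-spec batch — total rises to 152 (58 h).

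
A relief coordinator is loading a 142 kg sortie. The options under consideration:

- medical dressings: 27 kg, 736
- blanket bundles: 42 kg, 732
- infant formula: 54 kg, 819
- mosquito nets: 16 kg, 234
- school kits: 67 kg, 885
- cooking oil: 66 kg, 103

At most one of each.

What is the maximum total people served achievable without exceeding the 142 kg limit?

2521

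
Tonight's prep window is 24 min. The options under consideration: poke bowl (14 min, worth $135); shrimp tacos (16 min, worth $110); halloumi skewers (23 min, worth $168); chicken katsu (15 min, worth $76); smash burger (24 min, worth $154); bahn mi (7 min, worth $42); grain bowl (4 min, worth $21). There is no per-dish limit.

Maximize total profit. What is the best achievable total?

177

Poke bowl + bahn mi uses 21 of the 24 min and totals 177.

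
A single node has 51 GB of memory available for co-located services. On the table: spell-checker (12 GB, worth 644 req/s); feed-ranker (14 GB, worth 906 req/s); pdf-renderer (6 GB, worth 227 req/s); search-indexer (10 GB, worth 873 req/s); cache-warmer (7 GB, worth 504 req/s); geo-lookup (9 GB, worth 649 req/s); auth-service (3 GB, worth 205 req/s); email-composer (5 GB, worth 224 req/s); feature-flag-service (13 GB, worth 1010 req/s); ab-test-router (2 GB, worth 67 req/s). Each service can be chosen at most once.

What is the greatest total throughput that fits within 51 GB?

3710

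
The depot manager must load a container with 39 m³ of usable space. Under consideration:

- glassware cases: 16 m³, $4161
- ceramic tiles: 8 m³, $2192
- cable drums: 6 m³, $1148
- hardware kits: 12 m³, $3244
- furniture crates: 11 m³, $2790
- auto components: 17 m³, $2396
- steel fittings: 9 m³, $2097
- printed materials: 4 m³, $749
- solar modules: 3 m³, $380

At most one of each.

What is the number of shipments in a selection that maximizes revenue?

3

Best achievable revenue is 10195.
For example glassware cases + hardware kits + furniture crates achieves it, using 39 m³.
Any selection reaching 10195 contains exactly 3 shipments.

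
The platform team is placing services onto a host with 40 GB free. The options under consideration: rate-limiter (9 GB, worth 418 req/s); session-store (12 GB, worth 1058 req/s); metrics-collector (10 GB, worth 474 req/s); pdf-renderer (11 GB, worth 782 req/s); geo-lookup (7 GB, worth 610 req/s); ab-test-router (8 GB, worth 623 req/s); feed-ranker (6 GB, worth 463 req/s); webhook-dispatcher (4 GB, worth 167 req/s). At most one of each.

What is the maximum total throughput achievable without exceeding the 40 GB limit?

3080

By throughput per GB: session-store 88.17, geo-lookup 87.14, ab-test-router 77.88 lead.
Greedy by ratio would take session-store + geo-lookup + ab-test-router + feed-ranker + webhook-dispatcher: 37 GB used, total 2921.
The 8 GB tied up in ab-test-router is better spent on pdf-renderer — total rises to 3080 (40 GB).
Runner-up session-store + pdf-renderer + geo-lookup + ab-test-router tops out at 3073.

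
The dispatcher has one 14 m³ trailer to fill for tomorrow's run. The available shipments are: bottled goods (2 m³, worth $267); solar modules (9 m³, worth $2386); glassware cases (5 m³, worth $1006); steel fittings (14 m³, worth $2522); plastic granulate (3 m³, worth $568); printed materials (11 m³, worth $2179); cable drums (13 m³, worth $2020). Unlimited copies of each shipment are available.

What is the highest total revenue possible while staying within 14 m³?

3392

Density check — solar modules 265.11, glassware cases 201.20, printed materials 198.09, plastic granulate 189.33 are the best per m³.
Best packing: solar modules + glassware cases — 14 m³, 3392 total.
No other feasible combination exceeds 3392.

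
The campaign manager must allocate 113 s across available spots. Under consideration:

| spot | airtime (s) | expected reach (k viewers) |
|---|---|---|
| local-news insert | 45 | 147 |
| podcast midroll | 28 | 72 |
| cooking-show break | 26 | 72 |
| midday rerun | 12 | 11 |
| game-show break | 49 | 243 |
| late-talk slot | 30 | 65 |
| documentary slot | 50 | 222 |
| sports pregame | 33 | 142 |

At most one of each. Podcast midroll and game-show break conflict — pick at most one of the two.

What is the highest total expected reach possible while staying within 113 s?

476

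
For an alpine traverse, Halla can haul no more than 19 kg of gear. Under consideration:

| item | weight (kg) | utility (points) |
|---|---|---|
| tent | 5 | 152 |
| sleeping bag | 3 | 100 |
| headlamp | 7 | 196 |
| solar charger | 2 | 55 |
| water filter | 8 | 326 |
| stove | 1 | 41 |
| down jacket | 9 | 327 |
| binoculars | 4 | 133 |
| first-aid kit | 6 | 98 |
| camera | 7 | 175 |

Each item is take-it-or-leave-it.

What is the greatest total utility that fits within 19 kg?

708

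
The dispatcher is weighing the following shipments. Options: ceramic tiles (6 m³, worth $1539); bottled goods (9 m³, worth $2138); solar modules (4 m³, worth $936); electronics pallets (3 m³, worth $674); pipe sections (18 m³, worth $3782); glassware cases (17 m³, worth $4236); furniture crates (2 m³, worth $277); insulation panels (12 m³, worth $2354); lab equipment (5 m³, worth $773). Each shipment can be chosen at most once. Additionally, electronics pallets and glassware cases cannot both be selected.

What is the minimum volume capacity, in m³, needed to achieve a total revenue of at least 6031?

Look for the lowest-volume combination reaching 6031.
Taking ceramic tiles + glassware cases + furniture crates gives 6052 (≥ 6031) for 25 m³.
Below 25 m³ the best achievable stays under 6031.

25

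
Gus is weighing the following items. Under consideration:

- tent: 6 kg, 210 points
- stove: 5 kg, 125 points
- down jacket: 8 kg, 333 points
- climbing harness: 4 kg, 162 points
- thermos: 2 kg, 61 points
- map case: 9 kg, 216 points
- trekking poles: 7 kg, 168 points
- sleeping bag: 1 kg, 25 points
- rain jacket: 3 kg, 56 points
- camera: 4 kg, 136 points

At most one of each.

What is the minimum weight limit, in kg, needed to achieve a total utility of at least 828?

22

Minimise kg subject to total utility ≥ 828.
Taking tent + down jacket + climbing harness + camera gives 841 (≥ 828) for 22 kg.
No combination under 22 kg hits 828.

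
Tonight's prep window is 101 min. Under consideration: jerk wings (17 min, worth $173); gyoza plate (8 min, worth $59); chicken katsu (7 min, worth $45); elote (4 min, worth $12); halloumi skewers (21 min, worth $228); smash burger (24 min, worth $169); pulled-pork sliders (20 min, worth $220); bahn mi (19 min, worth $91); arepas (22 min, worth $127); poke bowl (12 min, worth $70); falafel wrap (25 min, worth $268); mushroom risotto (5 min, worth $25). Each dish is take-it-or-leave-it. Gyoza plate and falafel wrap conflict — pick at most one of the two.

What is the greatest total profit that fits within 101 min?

Density check — pulled-pork sliders 11.00, halloumi skewers 10.86, falafel wrap 10.72 are the best per min.
Jerk wings + halloumi skewers + pulled-pork sliders + poke bowl + falafel wrap + mushroom risotto uses 100 of the 101 min and totals 984.
Runner-up jerk wings + elote + halloumi skewers + pulled-pork sliders + poke bowl + falafel wrap tops out at 971.

984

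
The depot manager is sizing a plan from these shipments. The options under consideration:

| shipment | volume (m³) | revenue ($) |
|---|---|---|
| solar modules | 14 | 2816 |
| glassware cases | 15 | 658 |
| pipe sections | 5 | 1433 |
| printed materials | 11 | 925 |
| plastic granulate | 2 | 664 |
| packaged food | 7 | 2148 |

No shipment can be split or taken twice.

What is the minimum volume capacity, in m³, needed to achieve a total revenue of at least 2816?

12

Need the lightest bundle worth ≥ 2816.
pipe sections + packaged food reaches 3581 using 12 m³.
Any bundle with less than 12 m³ falls short of 2816.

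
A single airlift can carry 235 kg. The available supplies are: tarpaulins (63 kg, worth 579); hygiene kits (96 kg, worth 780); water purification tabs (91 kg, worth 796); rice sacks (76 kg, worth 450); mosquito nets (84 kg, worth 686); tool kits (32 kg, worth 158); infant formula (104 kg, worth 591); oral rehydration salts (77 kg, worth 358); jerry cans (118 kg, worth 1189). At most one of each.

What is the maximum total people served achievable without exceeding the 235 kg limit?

2033

Taking the top-ratio supplies first gives tarpaulins + tool kits + jerry cans for 1926 (213 kg).
Replace tarpaulins with mosquito nets: the trade gains 107 net, giving 2033 at 234 kg.
No other feasible combination exceeds 2033.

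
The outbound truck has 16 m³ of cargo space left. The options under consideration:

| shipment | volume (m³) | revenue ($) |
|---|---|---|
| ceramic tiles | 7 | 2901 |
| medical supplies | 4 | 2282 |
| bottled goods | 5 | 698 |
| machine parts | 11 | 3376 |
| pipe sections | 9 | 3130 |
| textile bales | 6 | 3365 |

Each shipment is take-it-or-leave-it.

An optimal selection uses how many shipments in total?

2

Optimal total is 6495.
One optimal bundle: pipe sections + textile bales (15 m³).
Every optimal selection uses 2 shipments.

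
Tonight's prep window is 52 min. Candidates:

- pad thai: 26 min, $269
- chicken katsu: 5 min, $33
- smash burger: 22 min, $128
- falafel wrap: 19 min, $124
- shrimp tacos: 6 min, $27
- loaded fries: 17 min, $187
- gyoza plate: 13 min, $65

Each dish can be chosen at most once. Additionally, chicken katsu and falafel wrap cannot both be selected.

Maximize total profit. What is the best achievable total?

The ratio ordering already packs tightly: pad thai + chicken katsu + loaded fries, 48 min, 489.

489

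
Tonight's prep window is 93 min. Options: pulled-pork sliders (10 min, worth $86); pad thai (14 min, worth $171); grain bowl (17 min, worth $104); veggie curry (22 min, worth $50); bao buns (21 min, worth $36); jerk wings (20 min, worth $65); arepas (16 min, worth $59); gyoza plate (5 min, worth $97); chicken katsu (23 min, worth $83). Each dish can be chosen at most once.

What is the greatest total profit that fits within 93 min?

606

Ranking by ratio (profit/min): gyoza plate 19.40, pad thai 12.21, pulled-pork sliders 8.60, grain bowl 6.12.
Filling by ratio: pulled-pork sliders + pad thai + grain bowl + arepas + gyoza plate + chicken katsu for 600, with 8 min left unused.
The 16 min tied up in arepas is better spent on jerk wings — total rises to 606 (89 min).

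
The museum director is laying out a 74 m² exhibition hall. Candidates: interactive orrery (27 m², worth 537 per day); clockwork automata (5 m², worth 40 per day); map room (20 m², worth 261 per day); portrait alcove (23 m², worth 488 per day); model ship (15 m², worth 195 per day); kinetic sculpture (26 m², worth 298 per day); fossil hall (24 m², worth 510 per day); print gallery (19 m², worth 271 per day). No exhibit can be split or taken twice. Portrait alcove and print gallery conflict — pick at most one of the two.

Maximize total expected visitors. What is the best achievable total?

1535

The ratio ordering already packs tightly: interactive orrery + portrait alcove + fossil hall, 74 m², 1535.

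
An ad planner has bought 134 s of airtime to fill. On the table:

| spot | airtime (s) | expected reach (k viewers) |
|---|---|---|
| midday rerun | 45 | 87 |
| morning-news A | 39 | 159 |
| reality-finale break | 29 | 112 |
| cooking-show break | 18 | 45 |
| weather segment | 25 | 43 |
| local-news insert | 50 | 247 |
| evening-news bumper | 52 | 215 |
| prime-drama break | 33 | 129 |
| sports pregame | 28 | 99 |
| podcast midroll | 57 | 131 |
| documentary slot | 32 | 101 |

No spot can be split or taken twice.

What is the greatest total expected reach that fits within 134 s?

574

Taking reality-finale break + local-news insert + evening-news bumper: 131 s used, 574 in expected reach.
The closest alternative, local-news insert + evening-news bumper + documentary slot, reaches only 563.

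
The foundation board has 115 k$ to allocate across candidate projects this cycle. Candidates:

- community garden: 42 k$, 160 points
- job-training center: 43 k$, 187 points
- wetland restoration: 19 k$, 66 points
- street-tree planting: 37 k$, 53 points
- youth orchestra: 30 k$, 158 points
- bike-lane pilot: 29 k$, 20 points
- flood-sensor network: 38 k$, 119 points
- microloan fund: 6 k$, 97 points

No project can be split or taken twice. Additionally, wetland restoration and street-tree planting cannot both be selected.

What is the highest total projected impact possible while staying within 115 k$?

510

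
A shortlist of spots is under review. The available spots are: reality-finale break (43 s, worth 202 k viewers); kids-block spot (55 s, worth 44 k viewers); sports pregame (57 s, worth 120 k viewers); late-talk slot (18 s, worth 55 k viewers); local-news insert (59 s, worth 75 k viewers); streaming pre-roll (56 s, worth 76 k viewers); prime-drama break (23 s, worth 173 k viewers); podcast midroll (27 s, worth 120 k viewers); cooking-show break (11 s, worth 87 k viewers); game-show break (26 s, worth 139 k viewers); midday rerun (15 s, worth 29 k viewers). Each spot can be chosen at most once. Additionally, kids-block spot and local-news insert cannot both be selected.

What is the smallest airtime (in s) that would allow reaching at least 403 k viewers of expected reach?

75

Look for the lowest-airtime combination reaching 403.
prime-drama break + cooking-show break + game-show break + midday rerun: 428 expected reach at 75 s.
No combination under 75 s hits 403.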